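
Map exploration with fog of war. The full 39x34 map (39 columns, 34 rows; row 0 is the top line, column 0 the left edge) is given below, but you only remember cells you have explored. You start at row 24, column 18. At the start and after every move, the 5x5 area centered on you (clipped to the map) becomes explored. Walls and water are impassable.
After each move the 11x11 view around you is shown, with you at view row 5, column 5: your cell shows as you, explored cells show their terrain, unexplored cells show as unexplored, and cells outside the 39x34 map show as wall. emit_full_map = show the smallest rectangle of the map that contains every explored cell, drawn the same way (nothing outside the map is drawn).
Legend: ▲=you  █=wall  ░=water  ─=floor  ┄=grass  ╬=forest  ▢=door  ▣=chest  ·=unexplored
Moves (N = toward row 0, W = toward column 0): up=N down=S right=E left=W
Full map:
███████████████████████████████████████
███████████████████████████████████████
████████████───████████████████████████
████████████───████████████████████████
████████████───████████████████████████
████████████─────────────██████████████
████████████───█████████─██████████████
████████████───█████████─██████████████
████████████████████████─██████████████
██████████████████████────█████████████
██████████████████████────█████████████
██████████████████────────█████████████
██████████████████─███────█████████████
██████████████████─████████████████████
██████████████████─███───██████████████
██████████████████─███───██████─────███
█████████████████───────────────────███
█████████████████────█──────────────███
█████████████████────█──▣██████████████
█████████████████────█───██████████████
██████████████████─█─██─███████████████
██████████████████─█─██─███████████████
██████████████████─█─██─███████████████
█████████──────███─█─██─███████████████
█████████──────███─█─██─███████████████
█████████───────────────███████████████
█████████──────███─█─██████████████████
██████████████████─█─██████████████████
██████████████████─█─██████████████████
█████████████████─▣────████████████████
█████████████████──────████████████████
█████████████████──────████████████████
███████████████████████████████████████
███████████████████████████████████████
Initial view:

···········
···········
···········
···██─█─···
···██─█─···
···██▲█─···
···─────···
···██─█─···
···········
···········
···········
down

···········
···········
···██─█─···
···██─█─···
···██─█─···
···──▲──···
···██─█─···
···██─█─···
···········
···········
···········

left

···········
···········
····██─█─··
···███─█─··
···███─█─··
···──▲───··
···███─█─··
···███─█─··
···········
···········
···········

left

···········
···········
·····██─█─·
···─███─█─·
···─███─█─·
···──▲────·
···─███─█─·
···████─█─·
···········
···········
···········

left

···········
···········
······██─█─
···──███─█─
···──███─█─
···──▲─────
···──███─█─
···█████─█─
···········
···········
···········

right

···········
···········
·····██─█─·
··──███─█─·
··──███─█─·
··───▲────·
··──███─█─·
··█████─█─·
···········
···········
···········

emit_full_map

···██─█─
──███─█─
──███─█─
───▲────
──███─█─
█████─█─

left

···········
···········
······██─█─
···──███─█─
···──███─█─
···──▲─────
···──███─█─
···█████─█─
···········
···········
···········

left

···········
···········
·······██─█
···───███─█
···───███─█
···──▲─────
···───███─█
···██████─█
···········
···········
···········

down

···········
·······██─█
···───███─█
···───███─█
···────────
···──▲███─█
···██████─█
···█████···
···········
···········
···········

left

···········
········██─
····───███─
···────███─
···────────
···──▲─███─
···███████─
···██████··
···········
···········
···········

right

···········
·······██─█
···───███─█
··────███─█
··─────────
··───▲███─█
··███████─█
··██████···
···········
···········
···········

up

···········
···········
·······██─█
···───███─█
··────███─█
··───▲─────
··────███─█
··███████─█
··██████···
···········
···········

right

···········
···········
······██─█─
··───███─█─
·────███─█─
·────▲─────
·────███─█─
·███████─█─
·██████····
···········
···········

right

···········
···········
·····██─█─·
·───███─█─·
────███─█─·
─────▲────·
────███─█─·
███████─█─·
██████·····
···········
···········

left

···········
···········
······██─█─
··───███─█─
·────███─█─
·────▲─────
·────███─█─
·███████─█─
·██████····
···········
···········

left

···········
···········
·······██─█
···───███─█
··────███─█
··───▲─────
··────███─█
··███████─█
··██████···
···········
···········

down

···········
·······██─█
···───███─█
··────███─█
··─────────
··───▲███─█
··███████─█
··██████···
···········
···········
···········


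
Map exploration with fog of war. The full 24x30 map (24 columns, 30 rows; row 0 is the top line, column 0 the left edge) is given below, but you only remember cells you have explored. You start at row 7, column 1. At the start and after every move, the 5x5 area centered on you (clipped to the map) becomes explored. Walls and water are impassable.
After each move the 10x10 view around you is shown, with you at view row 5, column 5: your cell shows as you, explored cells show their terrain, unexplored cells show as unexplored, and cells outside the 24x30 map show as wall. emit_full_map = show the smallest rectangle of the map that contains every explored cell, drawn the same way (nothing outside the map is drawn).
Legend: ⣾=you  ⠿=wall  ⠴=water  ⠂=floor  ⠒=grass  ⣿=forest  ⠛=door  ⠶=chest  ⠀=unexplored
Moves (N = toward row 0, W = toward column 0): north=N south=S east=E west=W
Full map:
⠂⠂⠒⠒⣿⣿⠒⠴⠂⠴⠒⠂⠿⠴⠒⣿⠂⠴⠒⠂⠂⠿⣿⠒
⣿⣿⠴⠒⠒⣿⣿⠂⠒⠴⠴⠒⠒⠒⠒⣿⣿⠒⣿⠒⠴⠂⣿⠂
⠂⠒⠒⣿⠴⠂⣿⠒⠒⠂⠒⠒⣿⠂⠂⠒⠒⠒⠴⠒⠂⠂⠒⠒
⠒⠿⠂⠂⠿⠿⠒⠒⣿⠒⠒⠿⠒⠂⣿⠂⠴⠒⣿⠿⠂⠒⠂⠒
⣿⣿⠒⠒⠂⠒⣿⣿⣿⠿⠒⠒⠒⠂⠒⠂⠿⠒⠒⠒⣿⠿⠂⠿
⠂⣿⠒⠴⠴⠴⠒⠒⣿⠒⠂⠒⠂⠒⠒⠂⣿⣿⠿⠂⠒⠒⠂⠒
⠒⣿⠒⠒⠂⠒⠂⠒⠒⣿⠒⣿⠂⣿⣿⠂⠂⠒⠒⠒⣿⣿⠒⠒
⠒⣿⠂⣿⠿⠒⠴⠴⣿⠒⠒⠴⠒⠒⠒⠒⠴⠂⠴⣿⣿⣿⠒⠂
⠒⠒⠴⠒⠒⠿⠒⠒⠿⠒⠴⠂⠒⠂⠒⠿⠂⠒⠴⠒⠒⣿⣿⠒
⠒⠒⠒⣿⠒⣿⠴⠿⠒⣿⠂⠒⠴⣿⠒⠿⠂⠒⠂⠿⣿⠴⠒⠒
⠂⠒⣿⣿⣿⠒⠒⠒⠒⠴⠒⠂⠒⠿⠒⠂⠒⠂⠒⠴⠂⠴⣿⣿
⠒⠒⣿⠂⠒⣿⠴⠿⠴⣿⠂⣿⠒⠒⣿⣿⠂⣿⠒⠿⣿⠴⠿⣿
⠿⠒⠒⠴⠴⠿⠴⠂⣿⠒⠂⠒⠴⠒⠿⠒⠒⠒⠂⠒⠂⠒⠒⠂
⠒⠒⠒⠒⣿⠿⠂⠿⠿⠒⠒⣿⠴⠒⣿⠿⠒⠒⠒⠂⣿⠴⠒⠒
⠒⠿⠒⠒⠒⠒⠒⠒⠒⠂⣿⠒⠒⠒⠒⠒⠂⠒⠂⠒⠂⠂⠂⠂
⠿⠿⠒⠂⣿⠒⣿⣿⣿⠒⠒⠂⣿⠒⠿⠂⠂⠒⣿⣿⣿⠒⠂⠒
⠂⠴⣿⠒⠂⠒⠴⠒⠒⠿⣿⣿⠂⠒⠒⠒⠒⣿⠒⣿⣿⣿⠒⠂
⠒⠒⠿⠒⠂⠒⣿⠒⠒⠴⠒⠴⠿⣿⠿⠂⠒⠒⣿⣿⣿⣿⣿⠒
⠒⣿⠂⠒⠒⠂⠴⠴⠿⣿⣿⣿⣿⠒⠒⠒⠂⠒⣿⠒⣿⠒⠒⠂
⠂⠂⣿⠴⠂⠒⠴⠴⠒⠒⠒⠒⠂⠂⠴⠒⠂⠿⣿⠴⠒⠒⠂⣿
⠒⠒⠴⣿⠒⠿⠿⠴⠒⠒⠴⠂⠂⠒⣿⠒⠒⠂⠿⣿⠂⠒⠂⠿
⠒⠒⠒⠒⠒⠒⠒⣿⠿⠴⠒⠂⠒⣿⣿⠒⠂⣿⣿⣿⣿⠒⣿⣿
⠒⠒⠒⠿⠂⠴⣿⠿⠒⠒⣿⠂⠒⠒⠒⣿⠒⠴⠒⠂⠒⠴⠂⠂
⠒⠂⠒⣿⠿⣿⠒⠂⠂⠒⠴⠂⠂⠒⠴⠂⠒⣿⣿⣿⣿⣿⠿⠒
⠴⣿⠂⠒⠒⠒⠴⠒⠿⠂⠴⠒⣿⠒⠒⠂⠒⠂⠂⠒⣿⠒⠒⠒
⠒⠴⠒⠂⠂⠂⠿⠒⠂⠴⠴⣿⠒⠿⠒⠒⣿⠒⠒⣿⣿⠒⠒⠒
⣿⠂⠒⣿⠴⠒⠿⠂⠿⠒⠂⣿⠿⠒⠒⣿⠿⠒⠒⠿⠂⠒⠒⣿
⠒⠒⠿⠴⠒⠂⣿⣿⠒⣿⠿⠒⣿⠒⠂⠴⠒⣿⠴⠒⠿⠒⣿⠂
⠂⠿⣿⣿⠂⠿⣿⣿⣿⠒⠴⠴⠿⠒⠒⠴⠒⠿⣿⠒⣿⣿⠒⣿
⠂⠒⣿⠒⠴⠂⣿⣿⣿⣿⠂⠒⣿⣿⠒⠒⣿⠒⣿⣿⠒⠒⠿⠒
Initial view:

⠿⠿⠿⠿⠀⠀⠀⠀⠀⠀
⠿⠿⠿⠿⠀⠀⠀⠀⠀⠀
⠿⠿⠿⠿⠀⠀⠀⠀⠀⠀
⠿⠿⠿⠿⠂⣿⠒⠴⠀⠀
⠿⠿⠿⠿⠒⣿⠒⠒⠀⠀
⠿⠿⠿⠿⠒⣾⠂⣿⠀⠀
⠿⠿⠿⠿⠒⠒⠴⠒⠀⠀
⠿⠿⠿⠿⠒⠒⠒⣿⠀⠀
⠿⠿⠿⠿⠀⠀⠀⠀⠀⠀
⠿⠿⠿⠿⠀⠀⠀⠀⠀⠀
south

⠿⠿⠿⠿⠀⠀⠀⠀⠀⠀
⠿⠿⠿⠿⠀⠀⠀⠀⠀⠀
⠿⠿⠿⠿⠂⣿⠒⠴⠀⠀
⠿⠿⠿⠿⠒⣿⠒⠒⠀⠀
⠿⠿⠿⠿⠒⣿⠂⣿⠀⠀
⠿⠿⠿⠿⠒⣾⠴⠒⠀⠀
⠿⠿⠿⠿⠒⠒⠒⣿⠀⠀
⠿⠿⠿⠿⠂⠒⣿⣿⠀⠀
⠿⠿⠿⠿⠀⠀⠀⠀⠀⠀
⠿⠿⠿⠿⠀⠀⠀⠀⠀⠀

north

⠿⠿⠿⠿⠀⠀⠀⠀⠀⠀
⠿⠿⠿⠿⠀⠀⠀⠀⠀⠀
⠿⠿⠿⠿⠀⠀⠀⠀⠀⠀
⠿⠿⠿⠿⠂⣿⠒⠴⠀⠀
⠿⠿⠿⠿⠒⣿⠒⠒⠀⠀
⠿⠿⠿⠿⠒⣾⠂⣿⠀⠀
⠿⠿⠿⠿⠒⠒⠴⠒⠀⠀
⠿⠿⠿⠿⠒⠒⠒⣿⠀⠀
⠿⠿⠿⠿⠂⠒⣿⣿⠀⠀
⠿⠿⠿⠿⠀⠀⠀⠀⠀⠀

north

⠿⠿⠿⠿⠀⠀⠀⠀⠀⠀
⠿⠿⠿⠿⠀⠀⠀⠀⠀⠀
⠿⠿⠿⠿⠀⠀⠀⠀⠀⠀
⠿⠿⠿⠿⣿⣿⠒⠒⠀⠀
⠿⠿⠿⠿⠂⣿⠒⠴⠀⠀
⠿⠿⠿⠿⠒⣾⠒⠒⠀⠀
⠿⠿⠿⠿⠒⣿⠂⣿⠀⠀
⠿⠿⠿⠿⠒⠒⠴⠒⠀⠀
⠿⠿⠿⠿⠒⠒⠒⣿⠀⠀
⠿⠿⠿⠿⠂⠒⣿⣿⠀⠀

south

⠿⠿⠿⠿⠀⠀⠀⠀⠀⠀
⠿⠿⠿⠿⠀⠀⠀⠀⠀⠀
⠿⠿⠿⠿⣿⣿⠒⠒⠀⠀
⠿⠿⠿⠿⠂⣿⠒⠴⠀⠀
⠿⠿⠿⠿⠒⣿⠒⠒⠀⠀
⠿⠿⠿⠿⠒⣾⠂⣿⠀⠀
⠿⠿⠿⠿⠒⠒⠴⠒⠀⠀
⠿⠿⠿⠿⠒⠒⠒⣿⠀⠀
⠿⠿⠿⠿⠂⠒⣿⣿⠀⠀
⠿⠿⠿⠿⠀⠀⠀⠀⠀⠀

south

⠿⠿⠿⠿⠀⠀⠀⠀⠀⠀
⠿⠿⠿⠿⣿⣿⠒⠒⠀⠀
⠿⠿⠿⠿⠂⣿⠒⠴⠀⠀
⠿⠿⠿⠿⠒⣿⠒⠒⠀⠀
⠿⠿⠿⠿⠒⣿⠂⣿⠀⠀
⠿⠿⠿⠿⠒⣾⠴⠒⠀⠀
⠿⠿⠿⠿⠒⠒⠒⣿⠀⠀
⠿⠿⠿⠿⠂⠒⣿⣿⠀⠀
⠿⠿⠿⠿⠀⠀⠀⠀⠀⠀
⠿⠿⠿⠿⠀⠀⠀⠀⠀⠀

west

⠿⠿⠿⠿⠿⠀⠀⠀⠀⠀
⠿⠿⠿⠿⠿⣿⣿⠒⠒⠀
⠿⠿⠿⠿⠿⠂⣿⠒⠴⠀
⠿⠿⠿⠿⠿⠒⣿⠒⠒⠀
⠿⠿⠿⠿⠿⠒⣿⠂⣿⠀
⠿⠿⠿⠿⠿⣾⠒⠴⠒⠀
⠿⠿⠿⠿⠿⠒⠒⠒⣿⠀
⠿⠿⠿⠿⠿⠂⠒⣿⣿⠀
⠿⠿⠿⠿⠿⠀⠀⠀⠀⠀
⠿⠿⠿⠿⠿⠀⠀⠀⠀⠀

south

⠿⠿⠿⠿⠿⣿⣿⠒⠒⠀
⠿⠿⠿⠿⠿⠂⣿⠒⠴⠀
⠿⠿⠿⠿⠿⠒⣿⠒⠒⠀
⠿⠿⠿⠿⠿⠒⣿⠂⣿⠀
⠿⠿⠿⠿⠿⠒⠒⠴⠒⠀
⠿⠿⠿⠿⠿⣾⠒⠒⣿⠀
⠿⠿⠿⠿⠿⠂⠒⣿⣿⠀
⠿⠿⠿⠿⠿⠒⠒⣿⠀⠀
⠿⠿⠿⠿⠿⠀⠀⠀⠀⠀
⠿⠿⠿⠿⠿⠀⠀⠀⠀⠀

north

⠿⠿⠿⠿⠿⠀⠀⠀⠀⠀
⠿⠿⠿⠿⠿⣿⣿⠒⠒⠀
⠿⠿⠿⠿⠿⠂⣿⠒⠴⠀
⠿⠿⠿⠿⠿⠒⣿⠒⠒⠀
⠿⠿⠿⠿⠿⠒⣿⠂⣿⠀
⠿⠿⠿⠿⠿⣾⠒⠴⠒⠀
⠿⠿⠿⠿⠿⠒⠒⠒⣿⠀
⠿⠿⠿⠿⠿⠂⠒⣿⣿⠀
⠿⠿⠿⠿⠿⠒⠒⣿⠀⠀
⠿⠿⠿⠿⠿⠀⠀⠀⠀⠀

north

⠿⠿⠿⠿⠿⠀⠀⠀⠀⠀
⠿⠿⠿⠿⠿⠀⠀⠀⠀⠀
⠿⠿⠿⠿⠿⣿⣿⠒⠒⠀
⠿⠿⠿⠿⠿⠂⣿⠒⠴⠀
⠿⠿⠿⠿⠿⠒⣿⠒⠒⠀
⠿⠿⠿⠿⠿⣾⣿⠂⣿⠀
⠿⠿⠿⠿⠿⠒⠒⠴⠒⠀
⠿⠿⠿⠿⠿⠒⠒⠒⣿⠀
⠿⠿⠿⠿⠿⠂⠒⣿⣿⠀
⠿⠿⠿⠿⠿⠒⠒⣿⠀⠀

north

⠿⠿⠿⠿⠿⠀⠀⠀⠀⠀
⠿⠿⠿⠿⠿⠀⠀⠀⠀⠀
⠿⠿⠿⠿⠿⠀⠀⠀⠀⠀
⠿⠿⠿⠿⠿⣿⣿⠒⠒⠀
⠿⠿⠿⠿⠿⠂⣿⠒⠴⠀
⠿⠿⠿⠿⠿⣾⣿⠒⠒⠀
⠿⠿⠿⠿⠿⠒⣿⠂⣿⠀
⠿⠿⠿⠿⠿⠒⠒⠴⠒⠀
⠿⠿⠿⠿⠿⠒⠒⠒⣿⠀
⠿⠿⠿⠿⠿⠂⠒⣿⣿⠀

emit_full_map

⣿⣿⠒⠒
⠂⣿⠒⠴
⣾⣿⠒⠒
⠒⣿⠂⣿
⠒⠒⠴⠒
⠒⠒⠒⣿
⠂⠒⣿⣿
⠒⠒⣿⠀

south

⠿⠿⠿⠿⠿⠀⠀⠀⠀⠀
⠿⠿⠿⠿⠿⠀⠀⠀⠀⠀
⠿⠿⠿⠿⠿⣿⣿⠒⠒⠀
⠿⠿⠿⠿⠿⠂⣿⠒⠴⠀
⠿⠿⠿⠿⠿⠒⣿⠒⠒⠀
⠿⠿⠿⠿⠿⣾⣿⠂⣿⠀
⠿⠿⠿⠿⠿⠒⠒⠴⠒⠀
⠿⠿⠿⠿⠿⠒⠒⠒⣿⠀
⠿⠿⠿⠿⠿⠂⠒⣿⣿⠀
⠿⠿⠿⠿⠿⠒⠒⣿⠀⠀

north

⠿⠿⠿⠿⠿⠀⠀⠀⠀⠀
⠿⠿⠿⠿⠿⠀⠀⠀⠀⠀
⠿⠿⠿⠿⠿⠀⠀⠀⠀⠀
⠿⠿⠿⠿⠿⣿⣿⠒⠒⠀
⠿⠿⠿⠿⠿⠂⣿⠒⠴⠀
⠿⠿⠿⠿⠿⣾⣿⠒⠒⠀
⠿⠿⠿⠿⠿⠒⣿⠂⣿⠀
⠿⠿⠿⠿⠿⠒⠒⠴⠒⠀
⠿⠿⠿⠿⠿⠒⠒⠒⣿⠀
⠿⠿⠿⠿⠿⠂⠒⣿⣿⠀

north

⠿⠿⠿⠿⠿⠀⠀⠀⠀⠀
⠿⠿⠿⠿⠿⠀⠀⠀⠀⠀
⠿⠿⠿⠿⠿⠀⠀⠀⠀⠀
⠿⠿⠿⠿⠿⠒⠿⠂⠀⠀
⠿⠿⠿⠿⠿⣿⣿⠒⠒⠀
⠿⠿⠿⠿⠿⣾⣿⠒⠴⠀
⠿⠿⠿⠿⠿⠒⣿⠒⠒⠀
⠿⠿⠿⠿⠿⠒⣿⠂⣿⠀
⠿⠿⠿⠿⠿⠒⠒⠴⠒⠀
⠿⠿⠿⠿⠿⠒⠒⠒⣿⠀

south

⠿⠿⠿⠿⠿⠀⠀⠀⠀⠀
⠿⠿⠿⠿⠿⠀⠀⠀⠀⠀
⠿⠿⠿⠿⠿⠒⠿⠂⠀⠀
⠿⠿⠿⠿⠿⣿⣿⠒⠒⠀
⠿⠿⠿⠿⠿⠂⣿⠒⠴⠀
⠿⠿⠿⠿⠿⣾⣿⠒⠒⠀
⠿⠿⠿⠿⠿⠒⣿⠂⣿⠀
⠿⠿⠿⠿⠿⠒⠒⠴⠒⠀
⠿⠿⠿⠿⠿⠒⠒⠒⣿⠀
⠿⠿⠿⠿⠿⠂⠒⣿⣿⠀

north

⠿⠿⠿⠿⠿⠀⠀⠀⠀⠀
⠿⠿⠿⠿⠿⠀⠀⠀⠀⠀
⠿⠿⠿⠿⠿⠀⠀⠀⠀⠀
⠿⠿⠿⠿⠿⠒⠿⠂⠀⠀
⠿⠿⠿⠿⠿⣿⣿⠒⠒⠀
⠿⠿⠿⠿⠿⣾⣿⠒⠴⠀
⠿⠿⠿⠿⠿⠒⣿⠒⠒⠀
⠿⠿⠿⠿⠿⠒⣿⠂⣿⠀
⠿⠿⠿⠿⠿⠒⠒⠴⠒⠀
⠿⠿⠿⠿⠿⠒⠒⠒⣿⠀

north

⠿⠿⠿⠿⠿⠿⠿⠿⠿⠿
⠿⠿⠿⠿⠿⠀⠀⠀⠀⠀
⠿⠿⠿⠿⠿⠀⠀⠀⠀⠀
⠿⠿⠿⠿⠿⠂⠒⠒⠀⠀
⠿⠿⠿⠿⠿⠒⠿⠂⠀⠀
⠿⠿⠿⠿⠿⣾⣿⠒⠒⠀
⠿⠿⠿⠿⠿⠂⣿⠒⠴⠀
⠿⠿⠿⠿⠿⠒⣿⠒⠒⠀
⠿⠿⠿⠿⠿⠒⣿⠂⣿⠀
⠿⠿⠿⠿⠿⠒⠒⠴⠒⠀

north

⠿⠿⠿⠿⠿⠿⠿⠿⠿⠿
⠿⠿⠿⠿⠿⠿⠿⠿⠿⠿
⠿⠿⠿⠿⠿⠀⠀⠀⠀⠀
⠿⠿⠿⠿⠿⣿⣿⠴⠀⠀
⠿⠿⠿⠿⠿⠂⠒⠒⠀⠀
⠿⠿⠿⠿⠿⣾⠿⠂⠀⠀
⠿⠿⠿⠿⠿⣿⣿⠒⠒⠀
⠿⠿⠿⠿⠿⠂⣿⠒⠴⠀
⠿⠿⠿⠿⠿⠒⣿⠒⠒⠀
⠿⠿⠿⠿⠿⠒⣿⠂⣿⠀

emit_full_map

⣿⣿⠴⠀
⠂⠒⠒⠀
⣾⠿⠂⠀
⣿⣿⠒⠒
⠂⣿⠒⠴
⠒⣿⠒⠒
⠒⣿⠂⣿
⠒⠒⠴⠒
⠒⠒⠒⣿
⠂⠒⣿⣿
⠒⠒⣿⠀

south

⠿⠿⠿⠿⠿⠿⠿⠿⠿⠿
⠿⠿⠿⠿⠿⠀⠀⠀⠀⠀
⠿⠿⠿⠿⠿⣿⣿⠴⠀⠀
⠿⠿⠿⠿⠿⠂⠒⠒⠀⠀
⠿⠿⠿⠿⠿⠒⠿⠂⠀⠀
⠿⠿⠿⠿⠿⣾⣿⠒⠒⠀
⠿⠿⠿⠿⠿⠂⣿⠒⠴⠀
⠿⠿⠿⠿⠿⠒⣿⠒⠒⠀
⠿⠿⠿⠿⠿⠒⣿⠂⣿⠀
⠿⠿⠿⠿⠿⠒⠒⠴⠒⠀

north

⠿⠿⠿⠿⠿⠿⠿⠿⠿⠿
⠿⠿⠿⠿⠿⠿⠿⠿⠿⠿
⠿⠿⠿⠿⠿⠀⠀⠀⠀⠀
⠿⠿⠿⠿⠿⣿⣿⠴⠀⠀
⠿⠿⠿⠿⠿⠂⠒⠒⠀⠀
⠿⠿⠿⠿⠿⣾⠿⠂⠀⠀
⠿⠿⠿⠿⠿⣿⣿⠒⠒⠀
⠿⠿⠿⠿⠿⠂⣿⠒⠴⠀
⠿⠿⠿⠿⠿⠒⣿⠒⠒⠀
⠿⠿⠿⠿⠿⠒⣿⠂⣿⠀

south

⠿⠿⠿⠿⠿⠿⠿⠿⠿⠿
⠿⠿⠿⠿⠿⠀⠀⠀⠀⠀
⠿⠿⠿⠿⠿⣿⣿⠴⠀⠀
⠿⠿⠿⠿⠿⠂⠒⠒⠀⠀
⠿⠿⠿⠿⠿⠒⠿⠂⠀⠀
⠿⠿⠿⠿⠿⣾⣿⠒⠒⠀
⠿⠿⠿⠿⠿⠂⣿⠒⠴⠀
⠿⠿⠿⠿⠿⠒⣿⠒⠒⠀
⠿⠿⠿⠿⠿⠒⣿⠂⣿⠀
⠿⠿⠿⠿⠿⠒⠒⠴⠒⠀

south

⠿⠿⠿⠿⠿⠀⠀⠀⠀⠀
⠿⠿⠿⠿⠿⣿⣿⠴⠀⠀
⠿⠿⠿⠿⠿⠂⠒⠒⠀⠀
⠿⠿⠿⠿⠿⠒⠿⠂⠀⠀
⠿⠿⠿⠿⠿⣿⣿⠒⠒⠀
⠿⠿⠿⠿⠿⣾⣿⠒⠴⠀
⠿⠿⠿⠿⠿⠒⣿⠒⠒⠀
⠿⠿⠿⠿⠿⠒⣿⠂⣿⠀
⠿⠿⠿⠿⠿⠒⠒⠴⠒⠀
⠿⠿⠿⠿⠿⠒⠒⠒⣿⠀

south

⠿⠿⠿⠿⠿⣿⣿⠴⠀⠀
⠿⠿⠿⠿⠿⠂⠒⠒⠀⠀
⠿⠿⠿⠿⠿⠒⠿⠂⠀⠀
⠿⠿⠿⠿⠿⣿⣿⠒⠒⠀
⠿⠿⠿⠿⠿⠂⣿⠒⠴⠀
⠿⠿⠿⠿⠿⣾⣿⠒⠒⠀
⠿⠿⠿⠿⠿⠒⣿⠂⣿⠀
⠿⠿⠿⠿⠿⠒⠒⠴⠒⠀
⠿⠿⠿⠿⠿⠒⠒⠒⣿⠀
⠿⠿⠿⠿⠿⠂⠒⣿⣿⠀

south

⠿⠿⠿⠿⠿⠂⠒⠒⠀⠀
⠿⠿⠿⠿⠿⠒⠿⠂⠀⠀
⠿⠿⠿⠿⠿⣿⣿⠒⠒⠀
⠿⠿⠿⠿⠿⠂⣿⠒⠴⠀
⠿⠿⠿⠿⠿⠒⣿⠒⠒⠀
⠿⠿⠿⠿⠿⣾⣿⠂⣿⠀
⠿⠿⠿⠿⠿⠒⠒⠴⠒⠀
⠿⠿⠿⠿⠿⠒⠒⠒⣿⠀
⠿⠿⠿⠿⠿⠂⠒⣿⣿⠀
⠿⠿⠿⠿⠿⠒⠒⣿⠀⠀

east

⠿⠿⠿⠿⠂⠒⠒⠀⠀⠀
⠿⠿⠿⠿⠒⠿⠂⠀⠀⠀
⠿⠿⠿⠿⣿⣿⠒⠒⠀⠀
⠿⠿⠿⠿⠂⣿⠒⠴⠀⠀
⠿⠿⠿⠿⠒⣿⠒⠒⠀⠀
⠿⠿⠿⠿⠒⣾⠂⣿⠀⠀
⠿⠿⠿⠿⠒⠒⠴⠒⠀⠀
⠿⠿⠿⠿⠒⠒⠒⣿⠀⠀
⠿⠿⠿⠿⠂⠒⣿⣿⠀⠀
⠿⠿⠿⠿⠒⠒⣿⠀⠀⠀

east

⠿⠿⠿⠂⠒⠒⠀⠀⠀⠀
⠿⠿⠿⠒⠿⠂⠀⠀⠀⠀
⠿⠿⠿⣿⣿⠒⠒⠀⠀⠀
⠿⠿⠿⠂⣿⠒⠴⠴⠀⠀
⠿⠿⠿⠒⣿⠒⠒⠂⠀⠀
⠿⠿⠿⠒⣿⣾⣿⠿⠀⠀
⠿⠿⠿⠒⠒⠴⠒⠒⠀⠀
⠿⠿⠿⠒⠒⠒⣿⠒⠀⠀
⠿⠿⠿⠂⠒⣿⣿⠀⠀⠀
⠿⠿⠿⠒⠒⣿⠀⠀⠀⠀

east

⠿⠿⠂⠒⠒⠀⠀⠀⠀⠀
⠿⠿⠒⠿⠂⠀⠀⠀⠀⠀
⠿⠿⣿⣿⠒⠒⠀⠀⠀⠀
⠿⠿⠂⣿⠒⠴⠴⠴⠀⠀
⠿⠿⠒⣿⠒⠒⠂⠒⠀⠀
⠿⠿⠒⣿⠂⣾⠿⠒⠀⠀
⠿⠿⠒⠒⠴⠒⠒⠿⠀⠀
⠿⠿⠒⠒⠒⣿⠒⣿⠀⠀
⠿⠿⠂⠒⣿⣿⠀⠀⠀⠀
⠿⠿⠒⠒⣿⠀⠀⠀⠀⠀

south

⠿⠿⠒⠿⠂⠀⠀⠀⠀⠀
⠿⠿⣿⣿⠒⠒⠀⠀⠀⠀
⠿⠿⠂⣿⠒⠴⠴⠴⠀⠀
⠿⠿⠒⣿⠒⠒⠂⠒⠀⠀
⠿⠿⠒⣿⠂⣿⠿⠒⠀⠀
⠿⠿⠒⠒⠴⣾⠒⠿⠀⠀
⠿⠿⠒⠒⠒⣿⠒⣿⠀⠀
⠿⠿⠂⠒⣿⣿⣿⠒⠀⠀
⠿⠿⠒⠒⣿⠀⠀⠀⠀⠀
⠿⠿⠀⠀⠀⠀⠀⠀⠀⠀

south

⠿⠿⣿⣿⠒⠒⠀⠀⠀⠀
⠿⠿⠂⣿⠒⠴⠴⠴⠀⠀
⠿⠿⠒⣿⠒⠒⠂⠒⠀⠀
⠿⠿⠒⣿⠂⣿⠿⠒⠀⠀
⠿⠿⠒⠒⠴⠒⠒⠿⠀⠀
⠿⠿⠒⠒⠒⣾⠒⣿⠀⠀
⠿⠿⠂⠒⣿⣿⣿⠒⠀⠀
⠿⠿⠒⠒⣿⠂⠒⣿⠀⠀
⠿⠿⠀⠀⠀⠀⠀⠀⠀⠀
⠿⠿⠀⠀⠀⠀⠀⠀⠀⠀

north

⠿⠿⠒⠿⠂⠀⠀⠀⠀⠀
⠿⠿⣿⣿⠒⠒⠀⠀⠀⠀
⠿⠿⠂⣿⠒⠴⠴⠴⠀⠀
⠿⠿⠒⣿⠒⠒⠂⠒⠀⠀
⠿⠿⠒⣿⠂⣿⠿⠒⠀⠀
⠿⠿⠒⠒⠴⣾⠒⠿⠀⠀
⠿⠿⠒⠒⠒⣿⠒⣿⠀⠀
⠿⠿⠂⠒⣿⣿⣿⠒⠀⠀
⠿⠿⠒⠒⣿⠂⠒⣿⠀⠀
⠿⠿⠀⠀⠀⠀⠀⠀⠀⠀

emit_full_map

⣿⣿⠴⠀⠀⠀
⠂⠒⠒⠀⠀⠀
⠒⠿⠂⠀⠀⠀
⣿⣿⠒⠒⠀⠀
⠂⣿⠒⠴⠴⠴
⠒⣿⠒⠒⠂⠒
⠒⣿⠂⣿⠿⠒
⠒⠒⠴⣾⠒⠿
⠒⠒⠒⣿⠒⣿
⠂⠒⣿⣿⣿⠒
⠒⠒⣿⠂⠒⣿

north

⠿⠿⠂⠒⠒⠀⠀⠀⠀⠀
⠿⠿⠒⠿⠂⠀⠀⠀⠀⠀
⠿⠿⣿⣿⠒⠒⠀⠀⠀⠀
⠿⠿⠂⣿⠒⠴⠴⠴⠀⠀
⠿⠿⠒⣿⠒⠒⠂⠒⠀⠀
⠿⠿⠒⣿⠂⣾⠿⠒⠀⠀
⠿⠿⠒⠒⠴⠒⠒⠿⠀⠀
⠿⠿⠒⠒⠒⣿⠒⣿⠀⠀
⠿⠿⠂⠒⣿⣿⣿⠒⠀⠀
⠿⠿⠒⠒⣿⠂⠒⣿⠀⠀

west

⠿⠿⠿⠂⠒⠒⠀⠀⠀⠀
⠿⠿⠿⠒⠿⠂⠀⠀⠀⠀
⠿⠿⠿⣿⣿⠒⠒⠀⠀⠀
⠿⠿⠿⠂⣿⠒⠴⠴⠴⠀
⠿⠿⠿⠒⣿⠒⠒⠂⠒⠀
⠿⠿⠿⠒⣿⣾⣿⠿⠒⠀
⠿⠿⠿⠒⠒⠴⠒⠒⠿⠀
⠿⠿⠿⠒⠒⠒⣿⠒⣿⠀
⠿⠿⠿⠂⠒⣿⣿⣿⠒⠀
⠿⠿⠿⠒⠒⣿⠂⠒⣿⠀

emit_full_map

⣿⣿⠴⠀⠀⠀
⠂⠒⠒⠀⠀⠀
⠒⠿⠂⠀⠀⠀
⣿⣿⠒⠒⠀⠀
⠂⣿⠒⠴⠴⠴
⠒⣿⠒⠒⠂⠒
⠒⣿⣾⣿⠿⠒
⠒⠒⠴⠒⠒⠿
⠒⠒⠒⣿⠒⣿
⠂⠒⣿⣿⣿⠒
⠒⠒⣿⠂⠒⣿


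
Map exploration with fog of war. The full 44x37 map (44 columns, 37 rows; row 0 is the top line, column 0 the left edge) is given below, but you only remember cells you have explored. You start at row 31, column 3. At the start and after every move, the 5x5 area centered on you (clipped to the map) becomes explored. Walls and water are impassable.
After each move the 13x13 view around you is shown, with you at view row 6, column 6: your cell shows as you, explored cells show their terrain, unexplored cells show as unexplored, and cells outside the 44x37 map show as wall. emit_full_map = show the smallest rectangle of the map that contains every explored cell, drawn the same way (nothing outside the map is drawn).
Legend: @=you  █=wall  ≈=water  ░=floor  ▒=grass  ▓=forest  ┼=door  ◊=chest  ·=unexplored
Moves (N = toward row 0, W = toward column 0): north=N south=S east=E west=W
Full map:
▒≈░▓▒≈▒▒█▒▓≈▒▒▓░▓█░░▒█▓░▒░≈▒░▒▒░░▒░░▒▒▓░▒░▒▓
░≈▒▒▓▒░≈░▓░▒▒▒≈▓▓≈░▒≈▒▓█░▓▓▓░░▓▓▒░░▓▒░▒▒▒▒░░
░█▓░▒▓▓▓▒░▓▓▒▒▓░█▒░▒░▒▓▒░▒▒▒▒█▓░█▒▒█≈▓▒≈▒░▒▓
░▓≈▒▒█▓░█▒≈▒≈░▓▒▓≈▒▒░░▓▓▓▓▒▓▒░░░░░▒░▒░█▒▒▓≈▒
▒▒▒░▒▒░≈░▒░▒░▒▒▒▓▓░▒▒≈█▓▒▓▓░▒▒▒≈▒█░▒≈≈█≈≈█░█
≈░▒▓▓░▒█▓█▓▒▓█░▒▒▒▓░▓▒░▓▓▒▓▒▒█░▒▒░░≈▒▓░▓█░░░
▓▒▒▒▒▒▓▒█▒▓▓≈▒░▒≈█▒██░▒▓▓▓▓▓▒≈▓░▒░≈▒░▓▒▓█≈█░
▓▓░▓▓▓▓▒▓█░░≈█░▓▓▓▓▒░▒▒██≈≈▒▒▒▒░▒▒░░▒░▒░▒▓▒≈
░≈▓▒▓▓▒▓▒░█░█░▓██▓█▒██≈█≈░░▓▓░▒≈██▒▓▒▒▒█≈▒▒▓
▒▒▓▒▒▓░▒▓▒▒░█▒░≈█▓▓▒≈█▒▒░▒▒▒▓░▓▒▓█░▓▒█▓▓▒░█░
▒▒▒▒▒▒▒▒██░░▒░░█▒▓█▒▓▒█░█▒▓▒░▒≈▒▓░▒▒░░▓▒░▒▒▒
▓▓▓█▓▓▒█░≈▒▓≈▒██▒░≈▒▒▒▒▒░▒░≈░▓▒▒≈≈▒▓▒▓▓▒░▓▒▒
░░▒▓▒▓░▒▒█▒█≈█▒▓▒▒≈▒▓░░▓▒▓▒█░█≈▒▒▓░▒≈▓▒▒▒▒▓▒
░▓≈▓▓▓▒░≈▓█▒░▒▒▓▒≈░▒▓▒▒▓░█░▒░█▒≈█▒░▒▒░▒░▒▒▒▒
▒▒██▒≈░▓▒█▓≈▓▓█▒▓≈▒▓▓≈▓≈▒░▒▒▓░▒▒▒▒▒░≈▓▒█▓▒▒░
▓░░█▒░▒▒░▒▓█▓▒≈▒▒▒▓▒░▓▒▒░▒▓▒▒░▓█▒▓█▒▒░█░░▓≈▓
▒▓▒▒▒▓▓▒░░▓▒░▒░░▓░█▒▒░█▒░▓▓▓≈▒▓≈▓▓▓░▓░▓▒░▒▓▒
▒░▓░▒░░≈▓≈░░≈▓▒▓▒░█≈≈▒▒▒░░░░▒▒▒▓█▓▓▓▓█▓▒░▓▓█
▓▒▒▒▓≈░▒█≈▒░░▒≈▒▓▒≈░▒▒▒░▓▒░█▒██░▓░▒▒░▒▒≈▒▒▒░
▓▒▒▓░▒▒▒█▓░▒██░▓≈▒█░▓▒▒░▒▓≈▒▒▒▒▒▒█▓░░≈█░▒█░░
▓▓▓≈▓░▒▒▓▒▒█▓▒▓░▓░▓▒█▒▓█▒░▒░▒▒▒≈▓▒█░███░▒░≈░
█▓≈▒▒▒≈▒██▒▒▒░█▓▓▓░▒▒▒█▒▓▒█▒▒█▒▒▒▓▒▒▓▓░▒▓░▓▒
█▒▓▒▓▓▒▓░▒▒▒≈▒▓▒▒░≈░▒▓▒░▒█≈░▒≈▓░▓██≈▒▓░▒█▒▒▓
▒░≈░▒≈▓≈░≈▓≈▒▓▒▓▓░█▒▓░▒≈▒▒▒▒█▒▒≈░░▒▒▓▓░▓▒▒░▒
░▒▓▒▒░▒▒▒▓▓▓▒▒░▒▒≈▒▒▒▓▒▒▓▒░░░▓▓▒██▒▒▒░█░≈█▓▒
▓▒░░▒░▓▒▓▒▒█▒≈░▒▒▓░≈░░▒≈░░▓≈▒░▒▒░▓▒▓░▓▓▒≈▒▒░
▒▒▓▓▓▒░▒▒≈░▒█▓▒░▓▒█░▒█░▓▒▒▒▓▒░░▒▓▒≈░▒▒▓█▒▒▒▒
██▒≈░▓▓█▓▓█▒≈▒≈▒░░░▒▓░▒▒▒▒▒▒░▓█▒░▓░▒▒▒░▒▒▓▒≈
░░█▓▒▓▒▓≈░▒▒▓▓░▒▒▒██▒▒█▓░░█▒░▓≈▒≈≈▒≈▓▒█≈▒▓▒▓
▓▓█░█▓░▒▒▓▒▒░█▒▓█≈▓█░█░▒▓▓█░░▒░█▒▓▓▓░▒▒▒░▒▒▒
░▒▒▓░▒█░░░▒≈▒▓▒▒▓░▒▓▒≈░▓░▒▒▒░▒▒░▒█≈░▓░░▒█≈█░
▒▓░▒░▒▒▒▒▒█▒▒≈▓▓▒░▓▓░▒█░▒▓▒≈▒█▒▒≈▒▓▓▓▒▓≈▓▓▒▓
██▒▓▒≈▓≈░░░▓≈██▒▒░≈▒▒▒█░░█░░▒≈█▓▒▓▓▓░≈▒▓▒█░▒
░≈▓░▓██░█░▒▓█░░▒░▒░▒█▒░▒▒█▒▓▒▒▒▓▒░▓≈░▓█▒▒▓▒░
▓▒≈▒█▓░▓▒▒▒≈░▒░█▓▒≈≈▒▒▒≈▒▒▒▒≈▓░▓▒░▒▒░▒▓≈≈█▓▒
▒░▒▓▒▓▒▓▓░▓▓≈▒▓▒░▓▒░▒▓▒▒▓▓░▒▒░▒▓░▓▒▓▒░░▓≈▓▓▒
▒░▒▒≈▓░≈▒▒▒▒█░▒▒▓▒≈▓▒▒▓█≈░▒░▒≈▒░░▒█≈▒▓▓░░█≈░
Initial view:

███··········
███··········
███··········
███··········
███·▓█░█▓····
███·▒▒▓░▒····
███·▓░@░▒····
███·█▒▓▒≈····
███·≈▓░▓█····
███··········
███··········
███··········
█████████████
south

███··········
███··········
███··········
███·▓█░█▓····
███·▒▒▓░▒····
███·▓░▒░▒····
███·█▒@▒≈····
███·≈▓░▓█····
███·▒≈▒█▓····
███··········
███··········
█████████████
█████████████

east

██···········
██···········
██···········
██·▓█░█▓·····
██·▒▒▓░▒█····
██·▓░▒░▒▒····
██·█▒▓@≈▓····
██·≈▓░▓██····
██·▒≈▒█▓░····
██···········
██···········
█████████████
█████████████

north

██···········
██···········
██···········
██···········
██·▓█░█▓░····
██·▒▒▓░▒█····
██·▓░▒@▒▒····
██·█▒▓▒≈▓····
██·≈▓░▓██····
██·▒≈▒█▓░····
██···········
██···········
█████████████

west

███··········
███··········
███··········
███··········
███·▓█░█▓░···
███·▒▒▓░▒█···
███·▓░@░▒▒···
███·█▒▓▒≈▓···
███·≈▓░▓██···
███·▒≈▒█▓░···
███··········
███··········
█████████████

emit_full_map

▓█░█▓░
▒▒▓░▒█
▓░@░▒▒
█▒▓▒≈▓
≈▓░▓██
▒≈▒█▓░

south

███··········
███··········
███··········
███·▓█░█▓░···
███·▒▒▓░▒█···
███·▓░▒░▒▒···
███·█▒@▒≈▓···
███·≈▓░▓██···
███·▒≈▒█▓░···
███··········
███··········
█████████████
█████████████

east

██···········
██···········
██···········
██·▓█░█▓░····
██·▒▒▓░▒█····
██·▓░▒░▒▒····
██·█▒▓@≈▓····
██·≈▓░▓██····
██·▒≈▒█▓░····
██···········
██···········
█████████████
█████████████

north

██···········
██···········
██···········
██···········
██·▓█░█▓░····
██·▒▒▓░▒█····
██·▓░▒@▒▒····
██·█▒▓▒≈▓····
██·≈▓░▓██····
██·▒≈▒█▓░····
██···········
██···········
█████████████

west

███··········
███··········
███··········
███··········
███·▓█░█▓░···
███·▒▒▓░▒█···
███·▓░@░▒▒···
███·█▒▓▒≈▓···
███·≈▓░▓██···
███·▒≈▒█▓░···
███··········
███··········
█████████████

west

████·········
████·········
████·········
████·········
████▓▓█░█▓░··
████░▒▒▓░▒█··
████▒▓@▒░▒▒··
██████▒▓▒≈▓··
████░≈▓░▓██··
████·▒≈▒█▓░··
████·········
████·········
█████████████

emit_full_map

▓▓█░█▓░
░▒▒▓░▒█
▒▓@▒░▒▒
██▒▓▒≈▓
░≈▓░▓██
·▒≈▒█▓░

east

███··········
███··········
███··········
███··········
███▓▓█░█▓░···
███░▒▒▓░▒█···
███▒▓░@░▒▒···
█████▒▓▒≈▓···
███░≈▓░▓██···
███·▒≈▒█▓░···
███··········
███··········
█████████████

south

███··········
███··········
███··········
███▓▓█░█▓░···
███░▒▒▓░▒█···
███▒▓░▒░▒▒···
█████▒@▒≈▓···
███░≈▓░▓██···
███·▒≈▒█▓░···
███··········
███··········
█████████████
█████████████

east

██···········
██···········
██···········
██▓▓█░█▓░····
██░▒▒▓░▒█····
██▒▓░▒░▒▒····
████▒▓@≈▓····
██░≈▓░▓██····
██·▒≈▒█▓░····
██···········
██···········
█████████████
█████████████

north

██···········
██···········
██···········
██···········
██▓▓█░█▓░····
██░▒▒▓░▒█····
██▒▓░▒@▒▒····
████▒▓▒≈▓····
██░≈▓░▓██····
██·▒≈▒█▓░····
██···········
██···········
█████████████

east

█············
█············
█············
█············
█▓▓█░█▓░▒····
█░▒▒▓░▒█░····
█▒▓░▒░@▒▒····
███▒▓▒≈▓≈····
█░≈▓░▓██░····
█·▒≈▒█▓░·····
█············
█············
█████████████

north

█············
█············
█············
█············
█···▓▒▓▒▓····
█▓▓█░█▓░▒····
█░▒▒▓░@█░····
█▒▓░▒░▒▒▒····
███▒▓▒≈▓≈····
█░≈▓░▓██░····
█·▒≈▒█▓░·····
█············
█············

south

█············
█············
█············
█···▓▒▓▒▓····
█▓▓█░█▓░▒····
█░▒▒▓░▒█░····
█▒▓░▒░@▒▒····
███▒▓▒≈▓≈····
█░≈▓░▓██░····
█·▒≈▒█▓░·····
█············
█············
█████████████

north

█············
█············
█············
█············
█···▓▒▓▒▓····
█▓▓█░█▓░▒····
█░▒▒▓░@█░····
█▒▓░▒░▒▒▒····
███▒▓▒≈▓≈····
█░≈▓░▓██░····
█·▒≈▒█▓░·····
█············
█············

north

█············
█············
█············
█············
█···≈░▓▓█····
█···▓▒▓▒▓····
█▓▓█░█@░▒····
█░▒▒▓░▒█░····
█▒▓░▒░▒▒▒····
███▒▓▒≈▓≈····
█░≈▓░▓██░····
█·▒≈▒█▓░·····
█············

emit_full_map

···≈░▓▓█
···▓▒▓▒▓
▓▓█░█@░▒
░▒▒▓░▒█░
▒▓░▒░▒▒▒
██▒▓▒≈▓≈
░≈▓░▓██░
·▒≈▒█▓░·


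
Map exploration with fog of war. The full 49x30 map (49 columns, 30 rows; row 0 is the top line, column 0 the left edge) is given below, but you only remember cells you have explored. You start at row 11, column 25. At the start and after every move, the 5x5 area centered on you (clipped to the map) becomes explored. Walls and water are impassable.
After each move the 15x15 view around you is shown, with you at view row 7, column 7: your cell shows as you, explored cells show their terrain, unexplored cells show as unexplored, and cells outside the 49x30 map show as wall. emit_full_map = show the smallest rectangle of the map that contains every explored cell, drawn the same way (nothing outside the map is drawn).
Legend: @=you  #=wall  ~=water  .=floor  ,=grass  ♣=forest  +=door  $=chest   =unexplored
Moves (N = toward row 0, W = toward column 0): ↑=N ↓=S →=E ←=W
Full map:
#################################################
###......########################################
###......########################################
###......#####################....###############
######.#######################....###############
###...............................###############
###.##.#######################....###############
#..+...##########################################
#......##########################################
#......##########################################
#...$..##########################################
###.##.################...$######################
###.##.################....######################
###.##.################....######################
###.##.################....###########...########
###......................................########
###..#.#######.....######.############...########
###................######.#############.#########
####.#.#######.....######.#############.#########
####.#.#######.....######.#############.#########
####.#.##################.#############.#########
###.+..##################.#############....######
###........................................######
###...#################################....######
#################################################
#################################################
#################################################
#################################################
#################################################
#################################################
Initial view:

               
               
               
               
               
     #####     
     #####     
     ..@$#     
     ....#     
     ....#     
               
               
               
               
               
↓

               
               
               
               
     #####     
     #####     
     ...$#     
     ..@.#     
     ....#     
     ....#     
               
               
               
               
               

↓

               
               
               
     #####     
     #####     
     ...$#     
     ....#     
     ..@.#     
     ....#     
     .....     
               
               
               
               
               

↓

               
               
     #####     
     #####     
     ...$#     
     ....#     
     ....#     
     ..@.#     
     .....     
     ##.##     
               
               
               
               
               

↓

               
     #####     
     #####     
     ...$#     
     ....#     
     ....#     
     ....#     
     ..@..     
     ##.##     
     ##.##     
               
               
               
               
               

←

               
      #####    
      #####    
      ...$#    
      ....#    
     #....#    
     #....#    
     ..@...    
     ###.##    
     ###.##    
               
               
               
               
               

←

               
       #####   
       #####   
       ...$#   
       ....#   
     ##....#   
     ##....#   
     ..@....   
     ####.##   
     ####.##   
               
               
               
               
               

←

               
        #####  
        #####  
        ...$#  
        ....#  
     ###....#  
     ###....#  
     ..@.....  
     #####.##  
     #####.##  
               
               
               
               
               

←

               
         ##### 
         ##### 
         ...$# 
         ....# 
     ####....# 
     ####....# 
     ..@...... 
     ######.## 
     ######.## 
               
               
               
               
               

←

               
          #####
          #####
          ...$#
          ....#
     #####....#
     #####....#
     ..@.......
     .######.##
     .######.##
               
               
               
               
               

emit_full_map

     #####
     #####
     ...$#
     ....#
#####....#
#####....#
..@.......
.######.##
.######.##

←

               
           ####
           ####
           ...$
           ....
     ######....
     ######....
     ..@.......
     ..######.#
     ..######.#
               
               
               
               
               

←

               
            ###
            ###
            ...
            ...
     #######...
     #######...
     ..@.......
     ...######.
     ...######.
               
               
               
               
               

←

               
             ##
             ##
             ..
             ..
     ########..
     ########..
     ..@.......
     ....######
     ....######
               
               
               
               
               

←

               
              #
              #
              .
              .
     #########.
     #########.
     ..@.......
     .....#####
     .....#####
               
               
               
               
               

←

               
               
               
               
               
     ##########
     ##########
     ..@.......
     #.....####
     ......####
               
               
               
               
               

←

               
               
               
               
               
     ##########
     ##########
     ..@.......
     ##.....###
     .......###
               
               
               
               
               

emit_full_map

           #####
           #####
           ...$#
           ....#
###########....#
###########....#
..@.............
##.....######.##
.......######.##
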